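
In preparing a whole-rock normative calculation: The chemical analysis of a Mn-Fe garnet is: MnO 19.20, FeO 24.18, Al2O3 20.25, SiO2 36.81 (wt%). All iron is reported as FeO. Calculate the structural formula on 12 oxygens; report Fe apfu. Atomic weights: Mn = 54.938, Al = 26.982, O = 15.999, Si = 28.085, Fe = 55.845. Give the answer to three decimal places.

MnO (M=70.937): mol = 0.27066; Mn = 0.27066, O = 0.27066.
FeO (M=71.844): mol = 0.33656; Fe = 0.33656, O = 0.33656.
Al2O3 (M=101.961): mol = 0.19861; Al = 0.39722, O = 0.59583.
SiO2 (M=60.083): mol = 0.61265; Si = 0.61265, O = 1.22530.
ΣO = 2.42835; factor = 12/ΣO = 4.94163.
Fe apfu = 0.33656 × 4.94163 = 1.663.

1.663 Fe apfu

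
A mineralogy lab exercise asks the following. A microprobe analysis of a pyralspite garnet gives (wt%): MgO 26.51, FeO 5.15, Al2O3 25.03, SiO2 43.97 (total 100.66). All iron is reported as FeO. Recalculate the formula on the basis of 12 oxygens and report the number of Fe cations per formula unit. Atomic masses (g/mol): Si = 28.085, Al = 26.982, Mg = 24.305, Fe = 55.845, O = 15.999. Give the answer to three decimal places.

0.294 Fe apfu

MgO: 26.51/40.304 = 0.65775 mol → 0.65775 mol Mg, 0.65775 mol O.
FeO: 5.15/71.844 = 0.07168 mol → 0.07168 mol Fe, 0.07168 mol O.
Al2O3: 25.03/101.961 = 0.24549 mol → 0.49098 mol Al, 0.73647 mol O.
SiO2: 43.97/60.083 = 0.73182 mol → 0.73182 mol Si, 1.46364 mol O.
Total oxygen = 2.92954 mol. Normalization factor = 12/2.92954 = 4.09621.
Fe per 12 O = 0.07168 × 4.09621 = 0.294.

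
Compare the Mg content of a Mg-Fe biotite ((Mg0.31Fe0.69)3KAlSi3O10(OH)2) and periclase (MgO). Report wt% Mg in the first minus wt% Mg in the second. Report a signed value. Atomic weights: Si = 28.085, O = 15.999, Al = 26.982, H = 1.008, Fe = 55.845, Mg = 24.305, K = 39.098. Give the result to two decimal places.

-55.62 percentage points

First mineral: 22.604 g Mg in 482.542 g formula = 4.68 wt% Mg.
Second mineral: 24.305 g Mg in 40.304 g formula = 60.30 wt% Mg.
4.68% − 60.30% gives a difference of -55.62 percentage points.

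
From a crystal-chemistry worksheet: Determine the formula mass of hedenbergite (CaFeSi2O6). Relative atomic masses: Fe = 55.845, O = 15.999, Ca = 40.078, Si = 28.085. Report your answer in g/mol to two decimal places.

The formula mass is the sum 1·40.078 + 1·55.845 + 2·28.085 + 6·15.999.

248.09 g/mol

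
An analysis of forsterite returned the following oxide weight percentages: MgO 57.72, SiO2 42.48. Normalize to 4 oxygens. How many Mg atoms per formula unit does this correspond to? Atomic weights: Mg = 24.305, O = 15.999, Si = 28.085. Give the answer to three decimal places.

57.72 wt% MgO ÷ 40.304 g/mol = 1.43212 mol, giving 1.43212 Mg and 1.43212 O.
42.48 wt% SiO2 ÷ 60.083 g/mol = 0.70702 mol, giving 0.70702 Si and 1.41404 O.
Oxygen sums to 2.84616; scaling by 4/2.84616 = 1.40540 puts the formula on 4 O.
Mg: 1.43212 × 1.40540 = 2.013 atoms per formula unit.

2.013 Mg apfu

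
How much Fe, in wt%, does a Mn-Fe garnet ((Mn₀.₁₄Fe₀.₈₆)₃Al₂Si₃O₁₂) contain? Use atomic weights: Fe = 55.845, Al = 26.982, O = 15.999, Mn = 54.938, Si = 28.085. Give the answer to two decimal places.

28.97 wt%

M((Mn₀.₁₄Fe₀.₈₆)₃Al₂Si₃O₁₂) = 497.361 g/mol.
Fe contributes 2.58 × 55.845 = 144.080 g per mole.
144.080/497.361 = 0.2897 → 28.97%.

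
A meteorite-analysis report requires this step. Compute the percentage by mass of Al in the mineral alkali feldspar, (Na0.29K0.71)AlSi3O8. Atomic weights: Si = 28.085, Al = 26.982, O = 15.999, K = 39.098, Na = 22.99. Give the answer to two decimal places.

Molar mass of (Na0.29K0.71)AlSi3O8: 0.29·22.99 + 0.71·39.098 + 1·26.982 + 3·28.085 + 8·15.999 = 273.656 g/mol.
Mass of Al per formula unit: 1 × 26.982 = 26.982 g.
Weight fraction Al = 26.982 / 273.656 = 0.0986.

9.86 wt%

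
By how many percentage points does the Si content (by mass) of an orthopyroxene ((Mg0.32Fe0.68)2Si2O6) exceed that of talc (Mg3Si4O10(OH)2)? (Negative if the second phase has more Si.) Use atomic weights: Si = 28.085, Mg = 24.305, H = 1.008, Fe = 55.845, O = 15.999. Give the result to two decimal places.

-6.57 percentage points

First mineral: 56.170 g Si in 243.668 g formula = 23.05 wt% Si.
Second mineral: 112.340 g Si in 379.259 g formula = 29.62 wt% Si.
23.05% − 29.62% gives a difference of -6.57 percentage points.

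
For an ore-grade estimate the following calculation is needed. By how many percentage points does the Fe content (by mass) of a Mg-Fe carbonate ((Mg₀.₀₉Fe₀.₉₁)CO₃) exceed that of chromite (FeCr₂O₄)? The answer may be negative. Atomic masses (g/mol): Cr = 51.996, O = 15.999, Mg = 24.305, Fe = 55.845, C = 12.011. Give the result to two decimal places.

M((Mg₀.₀₉Fe₀.₉₁)CO₃) = 113.014 g/mol, so wt% Fe = 50.819/113.014 × 100 = 44.97%.
M(FeCr₂O₄) = 223.833 g/mol, so wt% Fe = 55.845/223.833 × 100 = 24.95%.
44.97 − 24.95 = 20.02 pp.

20.02 percentage points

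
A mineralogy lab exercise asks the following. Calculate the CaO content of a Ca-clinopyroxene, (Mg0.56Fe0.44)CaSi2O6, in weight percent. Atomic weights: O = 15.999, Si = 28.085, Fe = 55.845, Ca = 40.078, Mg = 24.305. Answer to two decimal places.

24.34 wt%

Molar mass of (Mg0.56Fe0.44)CaSi2O6 = 0.56·24.305 + 0.44·55.845 + 1·40.078 + 2·28.085 + 6·15.999 = 230.425 g/mol.
Each formula unit contains 1 Ca, equivalent to 1/1 = 1.0000 mol CaO.
M(CaO) = 1×40.078 + 1×15.999 = 56.077 g/mol.
Mass of CaO per formula unit = 1.0000 × 56.077 = 56.077 g.
CaO wt% = 56.077 / 230.425 × 100 = 24.34%.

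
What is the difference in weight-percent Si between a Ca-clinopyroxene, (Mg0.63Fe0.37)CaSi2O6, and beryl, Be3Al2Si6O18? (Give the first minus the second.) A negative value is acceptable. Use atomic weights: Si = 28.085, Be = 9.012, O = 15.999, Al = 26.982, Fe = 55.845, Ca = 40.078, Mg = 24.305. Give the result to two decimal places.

-6.74 percentage points

First mineral: 56.170 g Si in 228.217 g formula = 24.61 wt% Si.
Second mineral: 168.510 g Si in 537.492 g formula = 31.35 wt% Si.
24.61% − 31.35% gives a difference of -6.74 percentage points.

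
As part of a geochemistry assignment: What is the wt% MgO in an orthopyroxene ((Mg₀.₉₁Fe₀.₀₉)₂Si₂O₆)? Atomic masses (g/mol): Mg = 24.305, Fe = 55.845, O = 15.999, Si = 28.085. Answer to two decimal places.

35.53 wt%

Formula mass = 206.451 g/mol.
1.82 Mg → 1.8200 mol MgO per formula unit; M(MgO) = 40.304, so MgO mass = 73.353 g.
73.353/206.451 × 100 = 35.53 wt%.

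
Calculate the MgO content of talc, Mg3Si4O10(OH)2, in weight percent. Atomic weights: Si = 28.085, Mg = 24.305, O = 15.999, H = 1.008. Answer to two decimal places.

31.88 wt%

Formula mass = 379.259 g/mol.
3 Mg → 3.0000 mol MgO per formula unit; M(MgO) = 40.304, so MgO mass = 120.912 g.
120.912/379.259 × 100 = 31.88 wt%.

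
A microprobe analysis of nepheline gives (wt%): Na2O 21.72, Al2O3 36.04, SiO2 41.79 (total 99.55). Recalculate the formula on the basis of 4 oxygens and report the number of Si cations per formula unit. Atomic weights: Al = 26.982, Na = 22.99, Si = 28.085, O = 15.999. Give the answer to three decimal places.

0.993 Si apfu

Na2O (M=61.979): mol = 0.35044; Na = 0.70088, O = 0.35044.
Al2O3 (M=101.961): mol = 0.35347; Al = 0.70694, O = 1.06041.
SiO2 (M=60.083): mol = 0.69554; Si = 0.69554, O = 1.39108.
ΣO = 2.80193; factor = 4/ΣO = 1.42759.
Si apfu = 0.69554 × 1.42759 = 0.993.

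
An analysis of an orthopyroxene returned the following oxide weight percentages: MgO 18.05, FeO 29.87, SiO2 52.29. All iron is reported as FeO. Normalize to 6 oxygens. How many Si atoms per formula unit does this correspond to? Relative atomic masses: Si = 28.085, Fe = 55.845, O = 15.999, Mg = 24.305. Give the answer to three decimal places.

2.005 Si apfu

MgO: 18.05/40.304 = 0.44785 mol → 0.44785 mol Mg, 0.44785 mol O.
FeO: 29.87/71.844 = 0.41576 mol → 0.41576 mol Fe, 0.41576 mol O.
SiO2: 52.29/60.083 = 0.87030 mol → 0.87030 mol Si, 1.74060 mol O.
Total oxygen = 2.60421 mol. Normalization factor = 6/2.60421 = 2.30396.
Si per 6 O = 0.87030 × 2.30396 = 2.005.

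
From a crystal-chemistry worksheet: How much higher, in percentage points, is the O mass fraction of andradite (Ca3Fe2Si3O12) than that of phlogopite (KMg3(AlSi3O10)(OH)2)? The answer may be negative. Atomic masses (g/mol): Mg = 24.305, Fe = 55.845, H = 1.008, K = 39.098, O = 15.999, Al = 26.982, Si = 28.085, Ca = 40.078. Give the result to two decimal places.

-8.23 percentage points

O in Ca3Fe2Si3O12: molar mass 508.167 g/mol; 12×15.999 = 191.988 g → 37.78 wt%.
O in KMg3(AlSi3O10)(OH)2: molar mass 417.254 g/mol; 12×15.999 = 191.988 g → 46.01 wt%.
Difference = 37.78 − 46.01 = -8.23 percentage points.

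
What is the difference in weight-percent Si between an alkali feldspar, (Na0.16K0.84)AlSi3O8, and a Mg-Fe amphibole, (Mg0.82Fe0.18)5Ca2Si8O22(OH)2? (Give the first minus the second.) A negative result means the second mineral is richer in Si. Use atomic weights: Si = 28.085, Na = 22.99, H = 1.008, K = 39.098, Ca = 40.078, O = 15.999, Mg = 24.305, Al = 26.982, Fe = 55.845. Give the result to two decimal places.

3.83 percentage points

First mineral: 84.255 g Si in 275.750 g formula = 30.55 wt% Si.
Second mineral: 224.680 g Si in 840.739 g formula = 26.72 wt% Si.
30.55% − 26.72% gives a difference of 3.83 percentage points.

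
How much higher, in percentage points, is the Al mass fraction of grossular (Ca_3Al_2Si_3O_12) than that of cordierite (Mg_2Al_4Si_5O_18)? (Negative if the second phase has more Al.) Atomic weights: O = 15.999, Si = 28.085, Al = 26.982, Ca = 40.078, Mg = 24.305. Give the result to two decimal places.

-6.47 percentage points

M(Ca_3Al_2Si_3O_12) = 450.441 g/mol, so wt% Al = 53.964/450.441 × 100 = 11.98%.
M(Mg_2Al_4Si_5O_18) = 584.945 g/mol, so wt% Al = 107.928/584.945 × 100 = 18.45%.
11.98 − 18.45 = -6.47 pp.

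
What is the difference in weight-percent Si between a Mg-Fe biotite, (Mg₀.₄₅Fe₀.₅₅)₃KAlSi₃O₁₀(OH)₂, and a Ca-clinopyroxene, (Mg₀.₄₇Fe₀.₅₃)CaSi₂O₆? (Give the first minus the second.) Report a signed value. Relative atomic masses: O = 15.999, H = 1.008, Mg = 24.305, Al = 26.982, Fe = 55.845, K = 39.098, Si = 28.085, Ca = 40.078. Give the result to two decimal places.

M((Mg₀.₄₅Fe₀.₅₅)₃KAlSi₃O₁₀(OH)₂) = 469.295 g/mol, so wt% Si = 84.255/469.295 × 100 = 17.95%.
M((Mg₀.₄₇Fe₀.₅₃)CaSi₂O₆) = 233.263 g/mol, so wt% Si = 56.170/233.263 × 100 = 24.08%.
17.95 − 24.08 = -6.13 pp.

-6.13 percentage points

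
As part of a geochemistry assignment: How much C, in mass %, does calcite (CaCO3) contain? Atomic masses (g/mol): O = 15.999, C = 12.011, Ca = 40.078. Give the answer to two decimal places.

Formula mass = 1·40.078 + 1·12.011 + 3·15.999 = 100.086 g/mol, of which 12.011 g is C.
So C makes up 12.011/100.086 = 0.1200 of the mass, i.e. 12.00%.

12.00 mass %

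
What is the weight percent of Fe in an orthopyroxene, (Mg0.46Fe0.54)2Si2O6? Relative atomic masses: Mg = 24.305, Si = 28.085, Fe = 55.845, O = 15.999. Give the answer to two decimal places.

Formula mass = 0.92·24.305 + 1.08·55.845 + 2·28.085 + 6·15.999 = 234.837 g/mol, of which 60.313 g is Fe.
So Fe makes up 60.313/234.837 = 0.2568 of the mass, i.e. 25.68%.

25.68 weight percent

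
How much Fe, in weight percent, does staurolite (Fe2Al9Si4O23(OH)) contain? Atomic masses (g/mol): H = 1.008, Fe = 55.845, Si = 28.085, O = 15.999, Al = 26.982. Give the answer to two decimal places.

13.11 weight percent

Molar mass of Fe2Al9Si4O23(OH): 2·55.845 + 9·26.982 + 4·28.085 + 24·15.999 + 1·1.008 = 851.852 g/mol.
Mass of Fe per formula unit: 2 × 55.845 = 111.690 g.
Weight fraction Fe = 111.690 / 851.852 = 0.1311.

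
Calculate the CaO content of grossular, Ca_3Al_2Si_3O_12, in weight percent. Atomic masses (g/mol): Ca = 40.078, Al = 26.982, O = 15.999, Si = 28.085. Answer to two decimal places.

37.35 wt%

Molar mass of Ca_3Al_2Si_3O_12 = 3·40.078 + 2·26.982 + 3·28.085 + 12·15.999 = 450.441 g/mol.
Each formula unit contains 3 Ca, equivalent to 3/1 = 3.0000 mol CaO.
M(CaO) = 1×40.078 + 1×15.999 = 56.077 g/mol.
Mass of CaO per formula unit = 3.0000 × 56.077 = 168.231 g.
CaO wt% = 168.231 / 450.441 × 100 = 37.35%.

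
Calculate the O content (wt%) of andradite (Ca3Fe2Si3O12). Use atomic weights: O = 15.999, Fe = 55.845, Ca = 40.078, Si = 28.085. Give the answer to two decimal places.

37.78 wt%

Molar mass of Ca3Fe2Si3O12: 3*40.078 + 2*55.845 + 3*28.085 + 12*15.999 = 508.167 g/mol.
Mass of O per formula unit: 12 × 15.999 = 191.988 g.
Weight fraction O = 191.988 / 508.167 = 0.3778.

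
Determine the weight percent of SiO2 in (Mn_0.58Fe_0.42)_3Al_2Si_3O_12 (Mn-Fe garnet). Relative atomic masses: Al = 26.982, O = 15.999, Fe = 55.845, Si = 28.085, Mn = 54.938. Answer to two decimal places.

M((Mn_0.58Fe_0.42)_3Al_2Si_3O_12) = 496.164 g/mol; M(SiO2) = 60.083 g/mol.
Moles SiO2 per formula unit = 3 Si ÷ 1 = 3.0000.
SiO2 fraction = (3.0000 × 60.083) / 496.164 = 180.249/496.164 = 0.3633.

36.33 wt%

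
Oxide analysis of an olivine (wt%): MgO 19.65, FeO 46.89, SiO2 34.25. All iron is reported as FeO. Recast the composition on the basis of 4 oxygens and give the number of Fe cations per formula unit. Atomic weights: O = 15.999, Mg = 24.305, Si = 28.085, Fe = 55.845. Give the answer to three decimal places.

1.145 Fe apfu

MgO: 19.65/40.304 = 0.48754 mol → 0.48754 mol Mg, 0.48754 mol O.
FeO: 46.89/71.844 = 0.65266 mol → 0.65266 mol Fe, 0.65266 mol O.
SiO2: 34.25/60.083 = 0.57004 mol → 0.57004 mol Si, 1.14008 mol O.
Total oxygen = 2.28028 mol. Normalization factor = 4/2.28028 = 1.75417.
Fe per 4 O = 0.65266 × 1.75417 = 1.145.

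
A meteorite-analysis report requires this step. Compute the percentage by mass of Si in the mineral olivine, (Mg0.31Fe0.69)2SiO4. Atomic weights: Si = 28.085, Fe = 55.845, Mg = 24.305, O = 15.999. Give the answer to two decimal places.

M((Mg0.31Fe0.69)2SiO4) = 184.216 g/mol.
Si contributes 1 × 28.085 = 28.085 g per mole.
28.085/184.216 = 0.1525 → 15.25%.

15.25 weight percent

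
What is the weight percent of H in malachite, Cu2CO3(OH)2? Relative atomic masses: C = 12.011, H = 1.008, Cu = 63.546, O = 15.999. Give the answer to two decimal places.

Molar mass of Cu2CO3(OH)2: 2·63.546 + 1·12.011 + 5·15.999 + 2·1.008 = 221.114 g/mol.
Mass of H per formula unit: 2 × 1.008 = 2.016 g.
Weight fraction H = 2.016 / 221.114 = 0.0091.

0.91 weight percent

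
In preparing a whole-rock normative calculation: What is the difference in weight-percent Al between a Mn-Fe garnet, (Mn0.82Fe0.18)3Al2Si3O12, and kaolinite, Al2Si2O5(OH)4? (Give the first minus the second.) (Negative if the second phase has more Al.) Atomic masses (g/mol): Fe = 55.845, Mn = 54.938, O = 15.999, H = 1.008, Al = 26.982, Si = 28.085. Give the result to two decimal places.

-10.01 percentage points

Al in (Mn0.82Fe0.18)3Al2Si3O12: molar mass 495.511 g/mol; 2×26.982 = 53.964 g → 10.89 wt%.
Al in Al2Si2O5(OH)4: molar mass 258.157 g/mol; 2×26.982 = 53.964 g → 20.90 wt%.
Difference = 10.89 − 20.90 = -10.01 percentage points.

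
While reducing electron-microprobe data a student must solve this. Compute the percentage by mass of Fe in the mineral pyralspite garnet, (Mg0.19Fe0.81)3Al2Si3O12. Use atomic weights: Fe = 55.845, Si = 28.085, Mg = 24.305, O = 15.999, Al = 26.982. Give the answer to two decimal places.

28.29 mass %

Formula mass = 0.57·24.305 + 2.43·55.845 + 2·26.982 + 3·28.085 + 12·15.999 = 479.764 g/mol, of which 135.703 g is Fe.
So Fe makes up 135.703/479.764 = 0.2829 of the mass, i.e. 28.29%.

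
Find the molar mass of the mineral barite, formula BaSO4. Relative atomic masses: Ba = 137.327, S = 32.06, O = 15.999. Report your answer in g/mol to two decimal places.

233.38 g/mol

The formula mass is the sum 1·137.327 + 1·32.06 + 4·15.999.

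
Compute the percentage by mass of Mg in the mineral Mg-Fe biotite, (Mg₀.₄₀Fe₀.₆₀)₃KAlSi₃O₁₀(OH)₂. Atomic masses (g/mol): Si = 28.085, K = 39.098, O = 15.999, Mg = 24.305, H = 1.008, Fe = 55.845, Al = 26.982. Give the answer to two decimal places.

M((Mg₀.₄₀Fe₀.₆₀)₃KAlSi₃O₁₀(OH)₂) = 474.026 g/mol.
Mg contributes 1.20 × 24.305 = 29.166 g per mole.
29.166/474.026 = 0.0615 → 6.15%.

6.15 weight percent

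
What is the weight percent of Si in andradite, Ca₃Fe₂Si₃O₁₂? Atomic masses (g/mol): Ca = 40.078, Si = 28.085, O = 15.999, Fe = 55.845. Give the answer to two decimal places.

Formula mass = 3×40.078 + 2×55.845 + 3×28.085 + 12×15.999 = 508.167 g/mol, of which 84.255 g is Si.
So Si makes up 84.255/508.167 = 0.1658 of the mass, i.e. 16.58%.

16.58 weight percent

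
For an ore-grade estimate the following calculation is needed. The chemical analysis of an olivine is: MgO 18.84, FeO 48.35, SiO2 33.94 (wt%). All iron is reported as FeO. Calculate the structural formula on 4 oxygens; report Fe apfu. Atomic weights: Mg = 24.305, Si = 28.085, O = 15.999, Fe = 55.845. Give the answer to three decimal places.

1.186 Fe apfu

18.84 wt% MgO ÷ 40.304 g/mol = 0.46745 mol, giving 0.46745 Mg and 0.46745 O.
48.35 wt% FeO ÷ 71.844 g/mol = 0.67299 mol, giving 0.67299 Fe and 0.67299 O.
33.94 wt% SiO2 ÷ 60.083 g/mol = 0.56489 mol, giving 0.56489 Si and 1.12978 O.
Oxygen sums to 2.27022; scaling by 4/2.27022 = 1.76194 puts the formula on 4 O.
Fe: 0.67299 × 1.76194 = 1.186 atoms per formula unit.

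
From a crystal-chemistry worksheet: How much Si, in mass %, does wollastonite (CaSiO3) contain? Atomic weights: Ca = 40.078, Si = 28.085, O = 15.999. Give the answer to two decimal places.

M(CaSiO3) = 116.160 g/mol.
Si contributes 1 × 28.085 = 28.085 g per mole.
28.085/116.160 = 0.2418 → 24.18%.

24.18 mass %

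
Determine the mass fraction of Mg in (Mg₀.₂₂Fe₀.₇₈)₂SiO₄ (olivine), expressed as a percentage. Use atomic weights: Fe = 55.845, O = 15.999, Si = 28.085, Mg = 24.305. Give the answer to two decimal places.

5.63 wt%

M((Mg₀.₂₂Fe₀.₇₈)₂SiO₄) = 189.893 g/mol.
Mg contributes 0.44 × 24.305 = 10.694 g per mole.
10.694/189.893 = 0.0563 → 5.63%.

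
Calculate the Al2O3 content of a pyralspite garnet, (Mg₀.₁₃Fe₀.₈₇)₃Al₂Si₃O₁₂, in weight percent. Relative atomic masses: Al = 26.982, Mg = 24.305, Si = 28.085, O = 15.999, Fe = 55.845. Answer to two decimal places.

M((Mg₀.₁₃Fe₀.₈₇)₃Al₂Si₃O₁₂) = 485.441 g/mol; M(Al2O3) = 101.961 g/mol.
Moles Al2O3 per formula unit = 2 Al ÷ 2 = 1.0000.
Al2O3 fraction = (1.0000 × 101.961) / 485.441 = 101.961/485.441 = 0.2100.

21.00 wt%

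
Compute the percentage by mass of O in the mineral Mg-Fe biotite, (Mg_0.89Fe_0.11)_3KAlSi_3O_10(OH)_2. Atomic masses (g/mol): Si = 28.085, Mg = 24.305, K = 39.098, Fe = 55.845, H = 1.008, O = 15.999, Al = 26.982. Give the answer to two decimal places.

44.89 weight percent

Formula mass = 2.67*24.305 + 0.33*55.845 + 1*39.098 + 1*26.982 + 3*28.085 + 12*15.999 + 2*1.008 = 427.662 g/mol, of which 191.988 g is O.
So O makes up 191.988/427.662 = 0.4489 of the mass, i.e. 44.89%.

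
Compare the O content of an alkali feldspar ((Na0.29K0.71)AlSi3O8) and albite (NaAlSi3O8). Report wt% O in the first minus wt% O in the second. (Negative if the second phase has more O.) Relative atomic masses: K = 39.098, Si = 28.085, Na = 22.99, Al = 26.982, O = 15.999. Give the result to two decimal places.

First mineral: 127.992 g O in 273.656 g formula = 46.77 wt% O.
Second mineral: 127.992 g O in 262.219 g formula = 48.81 wt% O.
46.77% − 48.81% gives a difference of -2.04 percentage points.

-2.04 percentage points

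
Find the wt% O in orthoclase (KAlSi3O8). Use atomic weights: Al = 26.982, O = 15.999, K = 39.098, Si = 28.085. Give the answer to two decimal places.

45.99 wt%

M(KAlSi3O8) = 278.327 g/mol.
O contributes 8 × 15.999 = 127.992 g per mole.
127.992/278.327 = 0.4599 → 45.99%.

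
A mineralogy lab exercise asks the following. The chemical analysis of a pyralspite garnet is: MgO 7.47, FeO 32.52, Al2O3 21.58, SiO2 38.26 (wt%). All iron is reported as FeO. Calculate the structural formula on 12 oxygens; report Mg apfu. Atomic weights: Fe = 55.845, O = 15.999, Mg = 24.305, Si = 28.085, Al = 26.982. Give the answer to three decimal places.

0.873 Mg apfu

7.47 wt% MgO ÷ 40.304 g/mol = 0.18534 mol, giving 0.18534 Mg and 0.18534 O.
32.52 wt% FeO ÷ 71.844 g/mol = 0.45265 mol, giving 0.45265 Fe and 0.45265 O.
21.58 wt% Al2O3 ÷ 101.961 g/mol = 0.21165 mol, giving 0.42330 Al and 0.63495 O.
38.26 wt% SiO2 ÷ 60.083 g/mol = 0.63679 mol, giving 0.63679 Si and 1.27358 O.
Oxygen sums to 2.54652; scaling by 12/2.54652 = 4.71231 puts the formula on 12 O.
Mg: 0.18534 × 4.71231 = 0.873 atoms per formula unit.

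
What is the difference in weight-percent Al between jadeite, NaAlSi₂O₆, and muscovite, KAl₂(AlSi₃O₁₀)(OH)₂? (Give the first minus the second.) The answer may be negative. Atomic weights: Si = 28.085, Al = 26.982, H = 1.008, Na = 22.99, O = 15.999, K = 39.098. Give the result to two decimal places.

M(NaAlSi₂O₆) = 202.136 g/mol, so wt% Al = 26.982/202.136 × 100 = 13.35%.
M(KAl₂(AlSi₃O₁₀)(OH)₂) = 398.303 g/mol, so wt% Al = 80.946/398.303 × 100 = 20.32%.
13.35 − 20.32 = -6.97 pp.

-6.97 percentage points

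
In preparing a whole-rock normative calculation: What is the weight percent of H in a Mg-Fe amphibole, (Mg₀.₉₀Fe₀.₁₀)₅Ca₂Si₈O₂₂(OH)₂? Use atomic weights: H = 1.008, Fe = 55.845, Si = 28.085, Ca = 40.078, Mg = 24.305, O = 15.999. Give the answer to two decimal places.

M((Mg₀.₉₀Fe₀.₁₀)₅Ca₂Si₈O₂₂(OH)₂) = 828.123 g/mol.
H contributes 2 × 1.008 = 2.016 g per mole.
2.016/828.123 = 0.0024 → 0.24%.

0.24 weight percent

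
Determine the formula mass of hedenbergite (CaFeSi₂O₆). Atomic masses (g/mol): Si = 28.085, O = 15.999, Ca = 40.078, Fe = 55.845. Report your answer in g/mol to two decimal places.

248.09 g/mol

M = 1(40.078) + 1(55.845) + 2(28.085) + 6(15.999)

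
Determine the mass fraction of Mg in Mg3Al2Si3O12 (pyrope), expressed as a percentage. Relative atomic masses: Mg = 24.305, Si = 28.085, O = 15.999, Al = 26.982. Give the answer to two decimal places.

Formula mass = 3×24.305 + 2×26.982 + 3×28.085 + 12×15.999 = 403.122 g/mol, of which 72.915 g is Mg.
So Mg makes up 72.915/403.122 = 0.1809 of the mass, i.e. 18.09%.

18.09 mass %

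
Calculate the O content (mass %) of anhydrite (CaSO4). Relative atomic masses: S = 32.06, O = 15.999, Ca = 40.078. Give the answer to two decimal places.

Molar mass of CaSO4: 1·40.078 + 1·32.06 + 4·15.999 = 136.134 g/mol.
Mass of O per formula unit: 4 × 15.999 = 63.996 g.
Weight fraction O = 63.996 / 136.134 = 0.4701.

47.01 mass %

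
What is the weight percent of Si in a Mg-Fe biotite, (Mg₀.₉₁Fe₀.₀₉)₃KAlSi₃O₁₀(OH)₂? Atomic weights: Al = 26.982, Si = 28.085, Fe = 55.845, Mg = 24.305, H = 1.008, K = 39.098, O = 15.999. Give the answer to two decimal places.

19.79 wt%

Formula mass = 2.73×24.305 + 0.27×55.845 + 1×39.098 + 1×26.982 + 3×28.085 + 12×15.999 + 2×1.008 = 425.770 g/mol, of which 84.255 g is Si.
So Si makes up 84.255/425.770 = 0.1979 of the mass, i.e. 19.79%.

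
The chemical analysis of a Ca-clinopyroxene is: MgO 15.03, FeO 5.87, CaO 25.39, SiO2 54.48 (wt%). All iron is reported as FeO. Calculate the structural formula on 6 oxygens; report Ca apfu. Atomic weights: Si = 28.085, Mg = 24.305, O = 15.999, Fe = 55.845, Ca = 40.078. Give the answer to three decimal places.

0.998 Ca apfu

MgO: 15.03/40.304 = 0.37292 mol → 0.37292 mol Mg, 0.37292 mol O.
FeO: 5.87/71.844 = 0.08170 mol → 0.08170 mol Fe, 0.08170 mol O.
CaO: 25.39/56.077 = 0.45277 mol → 0.45277 mol Ca, 0.45277 mol O.
SiO2: 54.48/60.083 = 0.90675 mol → 0.90675 mol Si, 1.81350 mol O.
Total oxygen = 2.72089 mol. Normalization factor = 6/2.72089 = 2.20516.
Ca per 6 O = 0.45277 × 2.20516 = 0.998.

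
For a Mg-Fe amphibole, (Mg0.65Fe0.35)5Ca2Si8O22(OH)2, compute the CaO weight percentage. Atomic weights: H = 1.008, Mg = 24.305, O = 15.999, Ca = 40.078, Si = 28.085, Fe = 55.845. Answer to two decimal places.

M((Mg0.65Fe0.35)5Ca2Si8O22(OH)2) = 867.548 g/mol; M(CaO) = 56.077 g/mol.
Moles CaO per formula unit = 2 Ca ÷ 1 = 2.0000.
CaO fraction = (2.0000 × 56.077) / 867.548 = 112.154/867.548 = 0.1293.

12.93 wt%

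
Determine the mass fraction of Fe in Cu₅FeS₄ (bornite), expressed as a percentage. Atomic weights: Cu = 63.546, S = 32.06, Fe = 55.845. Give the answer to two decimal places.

11.13 weight percent

M(Cu₅FeS₄) = 501.815 g/mol.
Fe contributes 1 × 55.845 = 55.845 g per mole.
55.845/501.815 = 0.1113 → 11.13%.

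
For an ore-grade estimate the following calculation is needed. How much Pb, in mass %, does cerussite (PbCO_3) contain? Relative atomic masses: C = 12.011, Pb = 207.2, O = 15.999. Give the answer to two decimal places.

77.54 mass %

Molar mass of PbCO_3: 1×207.2 + 1×12.011 + 3×15.999 = 267.208 g/mol.
Mass of Pb per formula unit: 1 × 207.2 = 207.200 g.
Weight fraction Pb = 207.200 / 267.208 = 0.7754.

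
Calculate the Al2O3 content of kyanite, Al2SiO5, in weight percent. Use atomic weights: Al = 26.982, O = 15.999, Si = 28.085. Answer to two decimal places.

M(Al2SiO5) = 162.044 g/mol; M(Al2O3) = 101.961 g/mol.
Moles Al2O3 per formula unit = 2 Al ÷ 2 = 1.0000.
Al2O3 fraction = (1.0000 × 101.961) / 162.044 = 101.961/162.044 = 0.6292.

62.92 wt%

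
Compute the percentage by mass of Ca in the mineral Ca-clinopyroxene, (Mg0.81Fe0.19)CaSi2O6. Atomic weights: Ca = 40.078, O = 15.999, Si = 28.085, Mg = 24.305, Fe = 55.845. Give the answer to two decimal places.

M((Mg0.81Fe0.19)CaSi2O6) = 222.540 g/mol.
Ca contributes 1 × 40.078 = 40.078 g per mole.
40.078/222.540 = 0.1801 → 18.01%.

18.01 mass %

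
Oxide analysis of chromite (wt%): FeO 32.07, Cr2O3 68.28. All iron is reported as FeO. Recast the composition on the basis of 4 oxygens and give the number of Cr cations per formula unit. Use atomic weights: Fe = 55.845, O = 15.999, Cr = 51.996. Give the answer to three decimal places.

2.003 Cr apfu

FeO: 32.07/71.844 = 0.44638 mol → 0.44638 mol Fe, 0.44638 mol O.
Cr2O3: 68.28/151.989 = 0.44924 mol → 0.89848 mol Cr, 1.34772 mol O.
Total oxygen = 1.79410 mol. Normalization factor = 4/1.79410 = 2.22953.
Cr per 4 O = 0.89848 × 2.22953 = 2.003.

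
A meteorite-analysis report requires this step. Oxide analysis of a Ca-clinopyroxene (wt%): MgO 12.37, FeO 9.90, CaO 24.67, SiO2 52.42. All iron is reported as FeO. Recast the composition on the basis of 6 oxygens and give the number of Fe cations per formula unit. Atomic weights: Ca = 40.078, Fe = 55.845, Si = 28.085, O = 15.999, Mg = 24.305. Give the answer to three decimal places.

MgO: 12.37/40.304 = 0.30692 mol → 0.30692 mol Mg, 0.30692 mol O.
FeO: 9.90/71.844 = 0.13780 mol → 0.13780 mol Fe, 0.13780 mol O.
CaO: 24.67/56.077 = 0.43993 mol → 0.43993 mol Ca, 0.43993 mol O.
SiO2: 52.42/60.083 = 0.87246 mol → 0.87246 mol Si, 1.74492 mol O.
Total oxygen = 2.62957 mol. Normalization factor = 6/2.62957 = 2.28174.
Fe per 6 O = 0.13780 × 2.28174 = 0.314.

0.314 Fe apfu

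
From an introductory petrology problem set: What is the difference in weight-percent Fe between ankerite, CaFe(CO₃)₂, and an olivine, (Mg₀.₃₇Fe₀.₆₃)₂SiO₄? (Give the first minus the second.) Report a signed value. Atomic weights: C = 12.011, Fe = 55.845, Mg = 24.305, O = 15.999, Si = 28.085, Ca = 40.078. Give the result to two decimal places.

M(CaFe(CO₃)₂) = 215.939 g/mol, so wt% Fe = 55.845/215.939 × 100 = 25.86%.
M((Mg₀.₃₇Fe₀.₆₃)₂SiO₄) = 180.431 g/mol, so wt% Fe = 70.365/180.431 × 100 = 39.00%.
25.86 − 39.00 = -13.14 pp.

-13.14 percentage points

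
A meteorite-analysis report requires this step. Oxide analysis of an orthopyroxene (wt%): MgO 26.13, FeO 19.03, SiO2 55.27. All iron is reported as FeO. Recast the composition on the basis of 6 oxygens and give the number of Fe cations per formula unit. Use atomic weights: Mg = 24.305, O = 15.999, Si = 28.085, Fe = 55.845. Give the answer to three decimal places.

26.13 wt% MgO ÷ 40.304 g/mol = 0.64832 mol, giving 0.64832 Mg and 0.64832 O.
19.03 wt% FeO ÷ 71.844 g/mol = 0.26488 mol, giving 0.26488 Fe and 0.26488 O.
55.27 wt% SiO2 ÷ 60.083 g/mol = 0.91989 mol, giving 0.91989 Si and 1.83978 O.
Oxygen sums to 2.75298; scaling by 6/2.75298 = 2.17946 puts the formula on 6 O.
Fe: 0.26488 × 2.17946 = 0.577 atoms per formula unit.

0.577 Fe apfu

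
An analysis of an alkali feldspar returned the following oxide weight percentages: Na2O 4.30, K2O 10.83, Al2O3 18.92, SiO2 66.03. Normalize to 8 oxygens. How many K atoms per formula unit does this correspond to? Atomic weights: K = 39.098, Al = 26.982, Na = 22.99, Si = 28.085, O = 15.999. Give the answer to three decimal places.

Na2O (M=61.979): mol = 0.06938; Na = 0.13876, O = 0.06938.
K2O (M=94.195): mol = 0.11497; K = 0.22994, O = 0.11497.
Al2O3 (M=101.961): mol = 0.18556; Al = 0.37112, O = 0.55668.
SiO2 (M=60.083): mol = 1.09898; Si = 1.09898, O = 2.19796.
ΣO = 2.93899; factor = 8/ΣO = 2.72202.
K apfu = 0.22994 × 2.72202 = 0.626.

0.626 K apfu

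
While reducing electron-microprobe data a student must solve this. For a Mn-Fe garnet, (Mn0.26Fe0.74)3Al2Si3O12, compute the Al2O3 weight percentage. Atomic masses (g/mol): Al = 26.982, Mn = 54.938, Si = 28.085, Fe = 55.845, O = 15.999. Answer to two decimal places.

20.51 wt%

Formula mass = 497.035 g/mol.
2 Al → 1.0000 mol Al2O3 per formula unit; M(Al2O3) = 101.961, so Al2O3 mass = 101.961 g.
101.961/497.035 × 100 = 20.51 wt%.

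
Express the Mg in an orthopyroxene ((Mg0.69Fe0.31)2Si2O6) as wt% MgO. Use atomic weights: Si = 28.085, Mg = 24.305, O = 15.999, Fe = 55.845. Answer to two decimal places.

M((Mg0.69Fe0.31)2Si2O6) = 220.329 g/mol; M(MgO) = 40.304 g/mol.
Moles MgO per formula unit = 1.38 Mg ÷ 1 = 1.3800.
MgO fraction = (1.3800 × 40.304) / 220.329 = 55.620/220.329 = 0.2524.

25.24 wt%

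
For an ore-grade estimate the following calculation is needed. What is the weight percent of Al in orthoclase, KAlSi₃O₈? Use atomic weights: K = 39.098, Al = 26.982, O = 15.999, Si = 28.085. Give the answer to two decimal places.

9.69 mass %

Molar mass of KAlSi₃O₈: 1·39.098 + 1·26.982 + 3·28.085 + 8·15.999 = 278.327 g/mol.
Mass of Al per formula unit: 1 × 26.982 = 26.982 g.
Weight fraction Al = 26.982 / 278.327 = 0.0969.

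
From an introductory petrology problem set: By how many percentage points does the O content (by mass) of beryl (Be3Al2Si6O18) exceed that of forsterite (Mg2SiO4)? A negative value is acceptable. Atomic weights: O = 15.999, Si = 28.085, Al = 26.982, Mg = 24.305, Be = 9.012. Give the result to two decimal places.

8.09 percentage points

First mineral: 287.982 g O in 537.492 g formula = 53.58 wt% O.
Second mineral: 63.996 g O in 140.691 g formula = 45.49 wt% O.
53.58% − 45.49% gives a difference of 8.09 percentage points.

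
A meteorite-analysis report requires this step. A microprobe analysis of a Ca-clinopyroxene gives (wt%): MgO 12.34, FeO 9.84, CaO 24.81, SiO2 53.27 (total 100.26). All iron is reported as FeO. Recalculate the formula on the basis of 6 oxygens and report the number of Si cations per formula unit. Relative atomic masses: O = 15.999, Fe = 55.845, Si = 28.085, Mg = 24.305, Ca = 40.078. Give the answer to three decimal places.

MgO (M=40.304): mol = 0.30617; Mg = 0.30617, O = 0.30617.
FeO (M=71.844): mol = 0.13696; Fe = 0.13696, O = 0.13696.
CaO (M=56.077): mol = 0.44243; Ca = 0.44243, O = 0.44243.
SiO2 (M=60.083): mol = 0.88661; Si = 0.88661, O = 1.77322.
ΣO = 2.65878; factor = 6/ΣO = 2.25667.
Si apfu = 0.88661 × 2.25667 = 2.001.

2.001 Si apfu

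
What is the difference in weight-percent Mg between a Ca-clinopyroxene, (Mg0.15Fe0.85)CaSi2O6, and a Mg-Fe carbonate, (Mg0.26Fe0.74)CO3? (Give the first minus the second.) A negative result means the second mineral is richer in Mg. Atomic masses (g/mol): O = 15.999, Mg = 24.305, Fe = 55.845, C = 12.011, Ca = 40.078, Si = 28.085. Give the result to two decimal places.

Mg in (Mg0.15Fe0.85)CaSi2O6: molar mass 243.356 g/mol; 0.15×24.305 = 3.646 g → 1.50 wt%.
Mg in (Mg0.26Fe0.74)CO3: molar mass 107.653 g/mol; 0.26×24.305 = 6.319 g → 5.87 wt%.
Difference = 1.50 − 5.87 = -4.37 percentage points.

-4.37 percentage points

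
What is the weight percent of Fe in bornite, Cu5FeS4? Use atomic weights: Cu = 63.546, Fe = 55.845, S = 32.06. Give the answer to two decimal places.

11.13 mass %

Formula mass = 5*63.546 + 1*55.845 + 4*32.06 = 501.815 g/mol, of which 55.845 g is Fe.
So Fe makes up 55.845/501.815 = 0.1113 of the mass, i.e. 11.13%.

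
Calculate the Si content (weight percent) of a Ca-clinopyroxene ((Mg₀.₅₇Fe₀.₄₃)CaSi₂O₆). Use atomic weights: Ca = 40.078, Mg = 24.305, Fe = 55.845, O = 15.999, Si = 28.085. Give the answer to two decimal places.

24.41 weight percent

Formula mass = 0.57·24.305 + 0.43·55.845 + 1·40.078 + 2·28.085 + 6·15.999 = 230.109 g/mol, of which 56.170 g is Si.
So Si makes up 56.170/230.109 = 0.2441 of the mass, i.e. 24.41%.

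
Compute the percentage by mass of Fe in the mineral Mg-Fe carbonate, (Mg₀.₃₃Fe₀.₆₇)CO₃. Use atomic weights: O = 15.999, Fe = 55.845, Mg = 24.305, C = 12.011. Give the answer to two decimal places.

Molar mass of (Mg₀.₃₃Fe₀.₆₇)CO₃: 0.33*24.305 + 0.67*55.845 + 1*12.011 + 3*15.999 = 105.445 g/mol.
Mass of Fe per formula unit: 0.67 × 55.845 = 37.416 g.
Weight fraction Fe = 37.416 / 105.445 = 0.3548.

35.48 mass %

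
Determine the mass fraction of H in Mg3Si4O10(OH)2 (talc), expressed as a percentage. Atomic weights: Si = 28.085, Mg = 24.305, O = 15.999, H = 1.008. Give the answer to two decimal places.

M(Mg3Si4O10(OH)2) = 379.259 g/mol.
H contributes 2 × 1.008 = 2.016 g per mole.
2.016/379.259 = 0.0053 → 0.53%.

0.53 mass %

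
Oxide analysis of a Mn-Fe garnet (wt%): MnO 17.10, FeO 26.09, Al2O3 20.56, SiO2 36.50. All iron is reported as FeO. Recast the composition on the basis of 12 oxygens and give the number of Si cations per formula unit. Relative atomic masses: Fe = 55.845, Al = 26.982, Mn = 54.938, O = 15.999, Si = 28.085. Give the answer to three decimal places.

MnO (M=70.937): mol = 0.24106; Mn = 0.24106, O = 0.24106.
FeO (M=71.844): mol = 0.36315; Fe = 0.36315, O = 0.36315.
Al2O3 (M=101.961): mol = 0.20165; Al = 0.40330, O = 0.60495.
SiO2 (M=60.083): mol = 0.60749; Si = 0.60749, O = 1.21498.
ΣO = 2.42414; factor = 12/ΣO = 4.95021.
Si apfu = 0.60749 × 4.95021 = 3.007.

3.007 Si apfu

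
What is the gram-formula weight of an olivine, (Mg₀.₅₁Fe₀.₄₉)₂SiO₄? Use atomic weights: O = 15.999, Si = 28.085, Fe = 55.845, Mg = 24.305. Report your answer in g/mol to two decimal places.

171.60 g/mol

The formula mass is the sum 1.02×24.305 + 0.98×55.845 + 1×28.085 + 4×15.999.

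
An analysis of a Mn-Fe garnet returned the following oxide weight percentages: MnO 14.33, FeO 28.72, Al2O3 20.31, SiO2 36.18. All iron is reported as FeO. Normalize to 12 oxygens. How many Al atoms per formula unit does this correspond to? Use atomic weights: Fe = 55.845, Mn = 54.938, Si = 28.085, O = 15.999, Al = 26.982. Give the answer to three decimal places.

1.989 Al apfu

MnO (M=70.937): mol = 0.20201; Mn = 0.20201, O = 0.20201.
FeO (M=71.844): mol = 0.39976; Fe = 0.39976, O = 0.39976.
Al2O3 (M=101.961): mol = 0.19919; Al = 0.39838, O = 0.59757.
SiO2 (M=60.083): mol = 0.60217; Si = 0.60217, O = 1.20434.
ΣO = 2.40368; factor = 12/ΣO = 4.99235.
Al apfu = 0.39838 × 4.99235 = 1.989.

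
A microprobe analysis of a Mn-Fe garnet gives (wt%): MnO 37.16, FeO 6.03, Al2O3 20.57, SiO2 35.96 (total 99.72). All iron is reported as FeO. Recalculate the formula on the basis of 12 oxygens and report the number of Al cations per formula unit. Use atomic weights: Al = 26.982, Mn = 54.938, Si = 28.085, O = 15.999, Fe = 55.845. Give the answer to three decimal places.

MnO (M=70.937): mol = 0.52385; Mn = 0.52385, O = 0.52385.
FeO (M=71.844): mol = 0.08393; Fe = 0.08393, O = 0.08393.
Al2O3 (M=101.961): mol = 0.20174; Al = 0.40348, O = 0.60522.
SiO2 (M=60.083): mol = 0.59851; Si = 0.59851, O = 1.19702.
ΣO = 2.41002; factor = 12/ΣO = 4.97921.
Al apfu = 0.40348 × 4.97921 = 2.009.

2.009 Al apfu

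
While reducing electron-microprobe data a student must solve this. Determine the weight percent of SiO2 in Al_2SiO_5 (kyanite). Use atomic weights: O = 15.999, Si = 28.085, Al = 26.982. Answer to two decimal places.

37.08 wt%

M(Al_2SiO_5) = 162.044 g/mol; M(SiO2) = 60.083 g/mol.
Moles SiO2 per formula unit = 1 Si ÷ 1 = 1.0000.
SiO2 fraction = (1.0000 × 60.083) / 162.044 = 60.083/162.044 = 0.3708.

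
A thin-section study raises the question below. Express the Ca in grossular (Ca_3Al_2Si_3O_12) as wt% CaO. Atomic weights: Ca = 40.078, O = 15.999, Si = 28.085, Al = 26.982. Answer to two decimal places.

M(Ca_3Al_2Si_3O_12) = 450.441 g/mol; M(CaO) = 56.077 g/mol.
Moles CaO per formula unit = 3 Ca ÷ 1 = 3.0000.
CaO fraction = (3.0000 × 56.077) / 450.441 = 168.231/450.441 = 0.3735.

37.35 wt%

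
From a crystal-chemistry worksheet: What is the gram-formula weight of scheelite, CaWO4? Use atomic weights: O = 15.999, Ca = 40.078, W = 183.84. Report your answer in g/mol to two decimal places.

287.91 g/mol

The formula mass is the sum 1·40.078 + 1·183.84 + 4·15.999.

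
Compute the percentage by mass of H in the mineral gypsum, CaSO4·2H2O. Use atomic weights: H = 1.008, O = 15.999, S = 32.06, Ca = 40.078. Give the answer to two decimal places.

Molar mass of CaSO4·2H2O: 1*40.078 + 1*32.06 + 6*15.999 + 4*1.008 = 172.164 g/mol.
Mass of H per formula unit: 4 × 1.008 = 4.032 g.
Weight fraction H = 4.032 / 172.164 = 0.0234.

2.34 mass %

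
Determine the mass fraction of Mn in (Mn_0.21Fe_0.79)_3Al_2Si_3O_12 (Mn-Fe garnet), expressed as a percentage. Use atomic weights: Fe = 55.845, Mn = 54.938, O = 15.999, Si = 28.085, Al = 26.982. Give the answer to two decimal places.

6.96 weight percent

Molar mass of (Mn_0.21Fe_0.79)_3Al_2Si_3O_12: 0.63*54.938 + 2.37*55.845 + 2*26.982 + 3*28.085 + 12*15.999 = 497.171 g/mol.
Mass of Mn per formula unit: 0.63 × 54.938 = 34.611 g.
Weight fraction Mn = 34.611 / 497.171 = 0.0696.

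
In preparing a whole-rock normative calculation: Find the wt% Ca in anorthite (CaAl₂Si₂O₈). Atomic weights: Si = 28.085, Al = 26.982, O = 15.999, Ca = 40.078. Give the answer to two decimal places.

M(CaAl₂Si₂O₈) = 278.204 g/mol.
Ca contributes 1 × 40.078 = 40.078 g per mole.
40.078/278.204 = 0.1441 → 14.41%.

14.41 mass %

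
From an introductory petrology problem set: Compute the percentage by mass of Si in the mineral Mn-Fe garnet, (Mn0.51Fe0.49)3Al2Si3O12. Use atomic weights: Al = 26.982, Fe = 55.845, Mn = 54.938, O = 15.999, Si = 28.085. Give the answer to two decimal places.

Formula mass = 1.53*54.938 + 1.47*55.845 + 2*26.982 + 3*28.085 + 12*15.999 = 496.354 g/mol, of which 84.255 g is Si.
So Si makes up 84.255/496.354 = 0.1697 of the mass, i.e. 16.97%.

16.97 mass %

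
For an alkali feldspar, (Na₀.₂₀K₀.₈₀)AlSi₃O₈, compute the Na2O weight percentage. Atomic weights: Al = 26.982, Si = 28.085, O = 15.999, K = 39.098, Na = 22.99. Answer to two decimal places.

2.25 wt%

M((Na₀.₂₀K₀.₈₀)AlSi₃O₈) = 275.105 g/mol; M(Na2O) = 61.979 g/mol.
Moles Na2O per formula unit = 0.20 Na ÷ 2 = 0.1000.
Na2O fraction = (0.1000 × 61.979) / 275.105 = 6.198/275.105 = 0.0225.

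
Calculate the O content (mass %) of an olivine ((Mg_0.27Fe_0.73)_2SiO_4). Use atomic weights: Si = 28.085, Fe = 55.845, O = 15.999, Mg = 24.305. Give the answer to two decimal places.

34.27 mass %

Molar mass of (Mg_0.27Fe_0.73)_2SiO_4: 0.54·24.305 + 1.46·55.845 + 1·28.085 + 4·15.999 = 186.739 g/mol.
Mass of O per formula unit: 4 × 15.999 = 63.996 g.
Weight fraction O = 63.996 / 186.739 = 0.3427.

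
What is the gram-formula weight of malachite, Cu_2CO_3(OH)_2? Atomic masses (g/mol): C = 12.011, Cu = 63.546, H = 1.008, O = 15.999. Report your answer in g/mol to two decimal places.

M = 2×63.546 + 1×12.011 + 5×15.999 + 2×1.008

221.11 g/mol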